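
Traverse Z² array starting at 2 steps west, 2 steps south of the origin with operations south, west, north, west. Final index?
(-4, -2)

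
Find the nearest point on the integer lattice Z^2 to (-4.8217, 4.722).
(-5, 5)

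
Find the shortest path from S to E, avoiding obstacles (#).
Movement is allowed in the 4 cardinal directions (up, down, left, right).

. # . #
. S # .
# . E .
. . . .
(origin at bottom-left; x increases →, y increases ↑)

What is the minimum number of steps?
2
(one shortest path: (1, 2) → (1, 1) → (2, 1))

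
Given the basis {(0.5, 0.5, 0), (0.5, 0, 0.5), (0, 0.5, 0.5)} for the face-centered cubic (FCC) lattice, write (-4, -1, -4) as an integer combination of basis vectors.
-b₁ - 7b₂ - b₃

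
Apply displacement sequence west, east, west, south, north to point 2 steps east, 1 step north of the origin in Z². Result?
(1, 1)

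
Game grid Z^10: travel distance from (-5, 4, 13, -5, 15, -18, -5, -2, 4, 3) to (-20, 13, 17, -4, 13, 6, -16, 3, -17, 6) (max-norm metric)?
24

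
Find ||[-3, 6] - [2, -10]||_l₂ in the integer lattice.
16.7631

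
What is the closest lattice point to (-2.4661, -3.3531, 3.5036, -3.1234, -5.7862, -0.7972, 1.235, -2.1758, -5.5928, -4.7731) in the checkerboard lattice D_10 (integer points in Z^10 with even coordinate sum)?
(-2, -3, 3, -3, -6, -1, 1, -2, -6, -5)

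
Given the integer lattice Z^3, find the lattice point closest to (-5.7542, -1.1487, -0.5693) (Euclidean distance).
(-6, -1, -1)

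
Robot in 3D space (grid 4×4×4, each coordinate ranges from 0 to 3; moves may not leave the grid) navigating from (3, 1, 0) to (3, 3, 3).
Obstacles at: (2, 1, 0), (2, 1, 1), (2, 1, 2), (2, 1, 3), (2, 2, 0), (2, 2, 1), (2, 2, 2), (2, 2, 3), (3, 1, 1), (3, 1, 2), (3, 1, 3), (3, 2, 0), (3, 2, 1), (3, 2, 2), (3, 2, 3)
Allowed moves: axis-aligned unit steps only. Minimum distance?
11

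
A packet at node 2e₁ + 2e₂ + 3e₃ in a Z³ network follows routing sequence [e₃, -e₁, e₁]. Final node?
(2, 2, 4)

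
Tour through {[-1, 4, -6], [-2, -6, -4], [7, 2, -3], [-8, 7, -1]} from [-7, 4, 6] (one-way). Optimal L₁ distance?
57
(one optimal route: (-7, 4, 6) → (-8, 7, -1) → (-1, 4, -6) → (-2, -6, -4) → (7, 2, -3))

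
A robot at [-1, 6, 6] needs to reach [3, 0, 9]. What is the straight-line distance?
7.81025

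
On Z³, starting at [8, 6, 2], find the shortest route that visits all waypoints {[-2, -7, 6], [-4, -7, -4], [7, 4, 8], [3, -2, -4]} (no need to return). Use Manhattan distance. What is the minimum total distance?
55
(one optimal route: (8, 6, 2) → (7, 4, 8) → (-2, -7, 6) → (-4, -7, -4) → (3, -2, -4))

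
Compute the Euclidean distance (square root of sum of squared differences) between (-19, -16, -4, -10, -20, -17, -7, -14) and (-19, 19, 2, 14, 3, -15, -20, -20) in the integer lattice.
50.7445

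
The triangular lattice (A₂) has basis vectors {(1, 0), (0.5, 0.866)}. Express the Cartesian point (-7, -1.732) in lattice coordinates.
-6b₁ - 2b₂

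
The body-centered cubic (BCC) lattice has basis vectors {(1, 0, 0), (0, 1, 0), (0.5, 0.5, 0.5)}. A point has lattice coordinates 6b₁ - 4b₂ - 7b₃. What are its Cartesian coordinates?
(2.5, -7.5, -3.5)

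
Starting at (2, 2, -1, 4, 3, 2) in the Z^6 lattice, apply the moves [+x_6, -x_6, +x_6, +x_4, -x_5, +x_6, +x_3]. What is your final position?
(2, 2, 0, 5, 2, 4)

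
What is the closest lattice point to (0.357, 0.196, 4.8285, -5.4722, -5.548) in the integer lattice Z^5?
(0, 0, 5, -5, -6)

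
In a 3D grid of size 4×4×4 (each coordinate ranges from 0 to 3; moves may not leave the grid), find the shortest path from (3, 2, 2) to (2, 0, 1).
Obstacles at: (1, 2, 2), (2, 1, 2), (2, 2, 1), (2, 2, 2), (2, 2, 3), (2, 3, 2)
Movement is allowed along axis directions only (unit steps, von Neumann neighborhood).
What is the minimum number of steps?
4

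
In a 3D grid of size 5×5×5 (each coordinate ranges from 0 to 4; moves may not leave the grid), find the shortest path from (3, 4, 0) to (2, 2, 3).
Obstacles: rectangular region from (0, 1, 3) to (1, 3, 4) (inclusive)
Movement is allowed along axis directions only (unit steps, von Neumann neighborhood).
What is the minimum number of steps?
6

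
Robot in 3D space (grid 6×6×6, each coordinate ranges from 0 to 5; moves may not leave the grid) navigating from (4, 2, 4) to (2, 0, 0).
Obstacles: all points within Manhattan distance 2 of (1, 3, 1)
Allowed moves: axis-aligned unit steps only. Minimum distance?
8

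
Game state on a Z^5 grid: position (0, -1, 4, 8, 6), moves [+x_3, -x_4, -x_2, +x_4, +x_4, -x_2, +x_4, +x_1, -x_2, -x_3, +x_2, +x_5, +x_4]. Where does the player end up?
(1, -3, 4, 11, 7)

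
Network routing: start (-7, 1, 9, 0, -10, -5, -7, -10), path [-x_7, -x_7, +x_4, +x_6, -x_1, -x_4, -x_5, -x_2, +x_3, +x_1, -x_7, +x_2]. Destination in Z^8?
(-7, 1, 10, 0, -11, -4, -10, -10)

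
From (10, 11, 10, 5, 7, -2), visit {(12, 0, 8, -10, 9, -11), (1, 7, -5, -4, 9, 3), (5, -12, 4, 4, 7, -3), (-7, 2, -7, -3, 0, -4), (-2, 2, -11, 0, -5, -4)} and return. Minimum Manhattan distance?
230
(one optimal route: (10, 11, 10, 5, 7, -2) → (12, 0, 8, -10, 9, -11) → (1, 7, -5, -4, 9, 3) → (-7, 2, -7, -3, 0, -4) → (-2, 2, -11, 0, -5, -4) → (5, -12, 4, 4, 7, -3) → (10, 11, 10, 5, 7, -2))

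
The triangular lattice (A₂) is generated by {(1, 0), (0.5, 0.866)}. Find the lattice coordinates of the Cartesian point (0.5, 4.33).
-2b₁ + 5b₂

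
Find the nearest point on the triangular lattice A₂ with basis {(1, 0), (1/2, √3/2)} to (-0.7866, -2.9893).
(-0.5, -2.598)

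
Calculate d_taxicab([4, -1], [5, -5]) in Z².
5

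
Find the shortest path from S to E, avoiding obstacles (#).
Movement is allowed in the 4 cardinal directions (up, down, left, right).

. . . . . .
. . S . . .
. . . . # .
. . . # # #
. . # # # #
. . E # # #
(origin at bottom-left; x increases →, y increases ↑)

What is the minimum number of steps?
6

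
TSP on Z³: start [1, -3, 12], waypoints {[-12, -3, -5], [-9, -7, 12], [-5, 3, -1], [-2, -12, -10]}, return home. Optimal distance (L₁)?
114
(one optimal route: (1, -3, 12) → (-9, -7, 12) → (-12, -3, -5) → (-2, -12, -10) → (-5, 3, -1) → (1, -3, 12))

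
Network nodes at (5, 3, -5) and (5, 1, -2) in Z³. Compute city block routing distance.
5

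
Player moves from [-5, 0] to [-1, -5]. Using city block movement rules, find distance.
9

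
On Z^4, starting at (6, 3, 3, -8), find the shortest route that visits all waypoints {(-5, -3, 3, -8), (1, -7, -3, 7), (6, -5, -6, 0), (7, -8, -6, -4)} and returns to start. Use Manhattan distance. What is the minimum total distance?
98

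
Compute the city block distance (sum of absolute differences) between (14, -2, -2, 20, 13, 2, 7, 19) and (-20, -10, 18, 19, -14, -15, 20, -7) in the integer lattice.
146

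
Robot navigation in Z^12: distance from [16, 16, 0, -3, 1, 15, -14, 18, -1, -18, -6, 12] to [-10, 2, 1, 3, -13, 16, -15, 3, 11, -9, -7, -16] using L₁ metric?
128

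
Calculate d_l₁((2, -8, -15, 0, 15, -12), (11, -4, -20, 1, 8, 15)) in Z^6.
53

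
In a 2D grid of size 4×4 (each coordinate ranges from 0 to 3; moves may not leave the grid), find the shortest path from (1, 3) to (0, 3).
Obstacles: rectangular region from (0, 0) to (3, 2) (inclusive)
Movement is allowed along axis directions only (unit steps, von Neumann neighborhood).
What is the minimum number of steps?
1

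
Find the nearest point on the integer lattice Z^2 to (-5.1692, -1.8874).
(-5, -2)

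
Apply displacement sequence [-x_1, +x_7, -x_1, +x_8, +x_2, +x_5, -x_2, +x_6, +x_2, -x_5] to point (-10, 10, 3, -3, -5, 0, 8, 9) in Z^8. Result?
(-12, 11, 3, -3, -5, 1, 9, 10)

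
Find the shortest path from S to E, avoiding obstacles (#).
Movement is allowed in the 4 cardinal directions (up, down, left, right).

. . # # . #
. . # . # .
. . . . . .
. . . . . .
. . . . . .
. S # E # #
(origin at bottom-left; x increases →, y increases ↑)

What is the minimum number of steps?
4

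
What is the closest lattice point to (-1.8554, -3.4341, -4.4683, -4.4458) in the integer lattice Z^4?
(-2, -3, -4, -4)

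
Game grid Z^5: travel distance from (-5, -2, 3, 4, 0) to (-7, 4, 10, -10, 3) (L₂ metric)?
17.1464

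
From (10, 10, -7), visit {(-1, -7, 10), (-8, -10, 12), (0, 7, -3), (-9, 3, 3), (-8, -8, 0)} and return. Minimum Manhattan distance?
122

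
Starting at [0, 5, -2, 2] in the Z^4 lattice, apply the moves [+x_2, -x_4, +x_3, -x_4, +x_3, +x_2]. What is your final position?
(0, 7, 0, 0)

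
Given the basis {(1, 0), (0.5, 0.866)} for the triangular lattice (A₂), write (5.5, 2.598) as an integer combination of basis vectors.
4b₁ + 3b₂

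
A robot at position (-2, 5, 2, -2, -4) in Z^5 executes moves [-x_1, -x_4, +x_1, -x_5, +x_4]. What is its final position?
(-2, 5, 2, -2, -5)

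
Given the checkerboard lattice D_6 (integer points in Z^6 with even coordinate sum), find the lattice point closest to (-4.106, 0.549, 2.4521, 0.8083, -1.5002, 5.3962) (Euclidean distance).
(-4, 1, 2, 1, -1, 5)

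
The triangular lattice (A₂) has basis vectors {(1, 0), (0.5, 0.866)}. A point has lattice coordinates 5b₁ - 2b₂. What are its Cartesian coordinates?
(4, -1.732)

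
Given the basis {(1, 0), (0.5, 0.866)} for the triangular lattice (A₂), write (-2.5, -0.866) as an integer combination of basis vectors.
-2b₁ - b₂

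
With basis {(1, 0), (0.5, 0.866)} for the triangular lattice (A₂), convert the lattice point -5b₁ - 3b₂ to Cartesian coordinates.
(-6.5, -2.598)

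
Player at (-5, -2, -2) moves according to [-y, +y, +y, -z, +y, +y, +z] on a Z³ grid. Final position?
(-5, 1, -2)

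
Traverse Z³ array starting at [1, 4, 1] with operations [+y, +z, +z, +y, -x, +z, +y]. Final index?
(0, 7, 4)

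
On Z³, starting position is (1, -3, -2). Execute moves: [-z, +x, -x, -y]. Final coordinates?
(1, -4, -3)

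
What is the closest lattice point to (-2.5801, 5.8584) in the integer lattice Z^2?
(-3, 6)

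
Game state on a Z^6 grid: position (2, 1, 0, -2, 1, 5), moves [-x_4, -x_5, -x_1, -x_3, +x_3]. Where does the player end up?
(1, 1, 0, -3, 0, 5)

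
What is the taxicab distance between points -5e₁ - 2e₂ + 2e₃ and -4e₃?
13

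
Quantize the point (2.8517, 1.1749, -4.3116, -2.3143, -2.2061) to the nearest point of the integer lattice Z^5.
(3, 1, -4, -2, -2)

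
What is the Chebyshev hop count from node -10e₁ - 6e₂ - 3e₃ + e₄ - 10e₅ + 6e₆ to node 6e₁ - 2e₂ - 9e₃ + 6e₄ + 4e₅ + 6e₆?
16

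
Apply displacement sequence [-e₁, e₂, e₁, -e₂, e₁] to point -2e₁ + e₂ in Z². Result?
(-1, 1)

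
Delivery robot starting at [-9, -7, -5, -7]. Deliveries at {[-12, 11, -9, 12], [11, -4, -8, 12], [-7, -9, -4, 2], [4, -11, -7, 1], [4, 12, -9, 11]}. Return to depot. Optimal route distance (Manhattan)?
144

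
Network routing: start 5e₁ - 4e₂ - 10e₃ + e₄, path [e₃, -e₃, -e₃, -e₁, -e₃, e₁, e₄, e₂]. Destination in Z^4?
(5, -3, -12, 2)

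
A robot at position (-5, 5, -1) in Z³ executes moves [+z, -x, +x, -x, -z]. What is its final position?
(-6, 5, -1)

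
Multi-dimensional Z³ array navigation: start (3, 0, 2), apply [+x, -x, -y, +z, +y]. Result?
(3, 0, 3)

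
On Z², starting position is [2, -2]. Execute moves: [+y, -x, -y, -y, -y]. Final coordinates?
(1, -4)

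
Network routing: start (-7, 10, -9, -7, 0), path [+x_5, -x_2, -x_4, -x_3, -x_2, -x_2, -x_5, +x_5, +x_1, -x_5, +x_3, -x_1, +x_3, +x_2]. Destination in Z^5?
(-7, 8, -8, -8, 0)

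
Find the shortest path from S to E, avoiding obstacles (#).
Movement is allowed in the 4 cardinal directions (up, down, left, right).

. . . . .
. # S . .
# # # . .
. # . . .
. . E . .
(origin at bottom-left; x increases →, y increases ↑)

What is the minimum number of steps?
5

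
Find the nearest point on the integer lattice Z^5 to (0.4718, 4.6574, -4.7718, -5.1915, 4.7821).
(0, 5, -5, -5, 5)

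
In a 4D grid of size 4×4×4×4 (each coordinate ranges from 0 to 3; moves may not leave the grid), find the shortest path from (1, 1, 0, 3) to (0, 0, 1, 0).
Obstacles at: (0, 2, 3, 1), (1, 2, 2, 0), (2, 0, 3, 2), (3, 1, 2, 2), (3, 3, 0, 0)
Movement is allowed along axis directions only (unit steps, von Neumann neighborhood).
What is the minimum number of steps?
6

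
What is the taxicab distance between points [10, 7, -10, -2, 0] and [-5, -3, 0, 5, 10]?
52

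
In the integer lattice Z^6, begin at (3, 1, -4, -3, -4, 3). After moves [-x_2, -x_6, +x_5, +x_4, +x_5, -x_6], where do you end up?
(3, 0, -4, -2, -2, 1)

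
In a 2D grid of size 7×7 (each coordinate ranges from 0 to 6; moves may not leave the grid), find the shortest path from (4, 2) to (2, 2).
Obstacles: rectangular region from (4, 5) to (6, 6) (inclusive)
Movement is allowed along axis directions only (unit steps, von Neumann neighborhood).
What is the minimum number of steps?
2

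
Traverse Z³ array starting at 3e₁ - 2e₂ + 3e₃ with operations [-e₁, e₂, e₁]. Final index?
(3, -1, 3)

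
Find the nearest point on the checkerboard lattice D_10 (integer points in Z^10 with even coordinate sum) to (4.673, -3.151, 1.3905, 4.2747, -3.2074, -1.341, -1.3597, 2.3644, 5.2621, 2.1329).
(5, -3, 2, 4, -3, -1, -1, 2, 5, 2)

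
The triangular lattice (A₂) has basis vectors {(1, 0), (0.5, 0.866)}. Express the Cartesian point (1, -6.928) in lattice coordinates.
5b₁ - 8b₂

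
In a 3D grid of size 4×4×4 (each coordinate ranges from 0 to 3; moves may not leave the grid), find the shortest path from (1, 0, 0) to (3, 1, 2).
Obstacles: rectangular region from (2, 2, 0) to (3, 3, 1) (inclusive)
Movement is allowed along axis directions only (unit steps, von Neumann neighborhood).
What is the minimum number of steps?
5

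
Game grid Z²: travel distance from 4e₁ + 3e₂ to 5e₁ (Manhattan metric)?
4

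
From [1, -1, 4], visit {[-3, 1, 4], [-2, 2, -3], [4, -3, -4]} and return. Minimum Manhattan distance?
40
(one optimal route: (1, -1, 4) → (-3, 1, 4) → (-2, 2, -3) → (4, -3, -4) → (1, -1, 4))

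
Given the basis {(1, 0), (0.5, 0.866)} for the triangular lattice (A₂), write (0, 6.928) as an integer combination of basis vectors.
-4b₁ + 8b₂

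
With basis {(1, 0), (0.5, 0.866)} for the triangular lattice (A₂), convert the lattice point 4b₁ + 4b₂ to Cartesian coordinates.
(6, 3.464)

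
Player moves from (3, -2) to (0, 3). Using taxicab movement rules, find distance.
8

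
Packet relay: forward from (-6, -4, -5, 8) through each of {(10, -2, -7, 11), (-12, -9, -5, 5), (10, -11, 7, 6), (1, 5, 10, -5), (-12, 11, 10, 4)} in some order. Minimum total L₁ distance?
145
(one optimal route: (-6, -4, -5, 8) → (-12, -9, -5, 5) → (-12, 11, 10, 4) → (1, 5, 10, -5) → (10, -11, 7, 6) → (10, -2, -7, 11))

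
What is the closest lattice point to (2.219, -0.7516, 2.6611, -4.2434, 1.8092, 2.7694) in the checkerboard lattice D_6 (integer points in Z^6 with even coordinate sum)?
(2, -1, 2, -4, 2, 3)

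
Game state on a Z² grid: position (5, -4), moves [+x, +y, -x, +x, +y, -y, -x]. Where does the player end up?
(5, -3)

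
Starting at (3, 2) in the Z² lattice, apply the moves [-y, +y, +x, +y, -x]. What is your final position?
(3, 3)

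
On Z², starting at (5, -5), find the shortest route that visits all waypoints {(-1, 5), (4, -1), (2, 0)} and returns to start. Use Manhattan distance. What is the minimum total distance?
32
(one optimal route: (5, -5) → (-1, 5) → (2, 0) → (4, -1) → (5, -5))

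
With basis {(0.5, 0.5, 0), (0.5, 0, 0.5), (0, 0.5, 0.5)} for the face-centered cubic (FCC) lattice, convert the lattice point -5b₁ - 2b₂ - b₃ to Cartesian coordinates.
(-3.5, -3, -1.5)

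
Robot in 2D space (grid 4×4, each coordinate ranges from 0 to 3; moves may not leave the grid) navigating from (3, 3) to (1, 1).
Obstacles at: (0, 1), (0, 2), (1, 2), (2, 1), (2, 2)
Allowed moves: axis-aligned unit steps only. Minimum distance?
6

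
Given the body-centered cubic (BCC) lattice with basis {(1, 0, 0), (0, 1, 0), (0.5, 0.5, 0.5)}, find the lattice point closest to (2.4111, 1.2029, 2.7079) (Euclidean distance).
(2.5, 1.5, 2.5)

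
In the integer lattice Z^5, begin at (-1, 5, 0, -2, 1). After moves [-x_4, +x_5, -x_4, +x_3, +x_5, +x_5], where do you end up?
(-1, 5, 1, -4, 4)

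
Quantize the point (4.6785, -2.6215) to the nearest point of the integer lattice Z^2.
(5, -3)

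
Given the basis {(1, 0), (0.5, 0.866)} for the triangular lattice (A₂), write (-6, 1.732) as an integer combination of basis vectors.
-7b₁ + 2b₂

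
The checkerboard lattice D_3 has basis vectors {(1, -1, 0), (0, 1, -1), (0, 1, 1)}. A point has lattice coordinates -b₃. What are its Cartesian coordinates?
(0, -1, -1)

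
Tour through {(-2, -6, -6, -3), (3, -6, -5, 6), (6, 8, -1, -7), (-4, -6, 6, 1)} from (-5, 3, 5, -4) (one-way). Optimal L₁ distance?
83
(one optimal route: (-5, 3, 5, -4) → (-4, -6, 6, 1) → (-2, -6, -6, -3) → (3, -6, -5, 6) → (6, 8, -1, -7))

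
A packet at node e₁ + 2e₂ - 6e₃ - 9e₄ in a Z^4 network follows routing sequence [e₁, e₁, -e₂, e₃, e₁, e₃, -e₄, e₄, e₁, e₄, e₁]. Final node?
(6, 1, -4, -8)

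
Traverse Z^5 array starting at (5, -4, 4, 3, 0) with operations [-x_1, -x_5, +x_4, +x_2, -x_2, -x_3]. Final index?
(4, -4, 3, 4, -1)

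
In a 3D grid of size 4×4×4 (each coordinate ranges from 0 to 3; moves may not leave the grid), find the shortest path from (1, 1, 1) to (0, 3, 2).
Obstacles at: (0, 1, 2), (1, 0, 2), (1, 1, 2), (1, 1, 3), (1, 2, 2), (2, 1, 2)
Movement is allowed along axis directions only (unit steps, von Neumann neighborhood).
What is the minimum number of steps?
4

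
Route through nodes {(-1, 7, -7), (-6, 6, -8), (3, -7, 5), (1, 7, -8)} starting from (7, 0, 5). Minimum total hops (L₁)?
50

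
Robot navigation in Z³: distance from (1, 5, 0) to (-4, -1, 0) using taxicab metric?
11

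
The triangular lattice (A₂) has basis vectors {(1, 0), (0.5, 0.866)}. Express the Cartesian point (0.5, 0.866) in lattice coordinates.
b₂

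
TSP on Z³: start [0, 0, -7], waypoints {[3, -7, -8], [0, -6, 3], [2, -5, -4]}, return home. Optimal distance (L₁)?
44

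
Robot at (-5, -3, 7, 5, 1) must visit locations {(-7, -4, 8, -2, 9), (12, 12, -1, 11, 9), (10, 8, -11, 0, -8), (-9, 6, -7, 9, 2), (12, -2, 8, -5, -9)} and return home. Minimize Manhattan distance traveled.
216
(one optimal route: (-5, -3, 7, 5, 1) → (-7, -4, 8, -2, 9) → (12, -2, 8, -5, -9) → (10, 8, -11, 0, -8) → (12, 12, -1, 11, 9) → (-9, 6, -7, 9, 2) → (-5, -3, 7, 5, 1))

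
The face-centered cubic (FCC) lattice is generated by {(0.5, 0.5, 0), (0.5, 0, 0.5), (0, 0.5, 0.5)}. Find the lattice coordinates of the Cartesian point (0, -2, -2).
-4b₃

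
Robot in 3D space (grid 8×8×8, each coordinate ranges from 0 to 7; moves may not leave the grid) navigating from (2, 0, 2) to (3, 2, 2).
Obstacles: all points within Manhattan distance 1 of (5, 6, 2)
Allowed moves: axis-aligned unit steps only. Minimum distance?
3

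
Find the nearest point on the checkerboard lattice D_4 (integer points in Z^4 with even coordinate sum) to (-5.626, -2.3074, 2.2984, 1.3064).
(-5, -2, 2, 1)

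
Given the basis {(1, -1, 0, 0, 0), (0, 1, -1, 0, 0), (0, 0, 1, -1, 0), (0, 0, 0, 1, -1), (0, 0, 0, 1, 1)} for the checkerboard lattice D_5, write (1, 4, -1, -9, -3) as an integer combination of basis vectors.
b₁ + 5b₂ + 4b₃ - b₄ - 4b₅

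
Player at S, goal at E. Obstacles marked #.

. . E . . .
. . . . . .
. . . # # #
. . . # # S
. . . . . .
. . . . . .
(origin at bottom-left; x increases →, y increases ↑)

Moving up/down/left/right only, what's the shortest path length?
8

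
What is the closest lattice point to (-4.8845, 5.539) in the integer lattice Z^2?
(-5, 6)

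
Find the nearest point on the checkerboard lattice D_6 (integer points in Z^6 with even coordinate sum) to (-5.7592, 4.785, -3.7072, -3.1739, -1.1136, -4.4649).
(-6, 5, -4, -3, -1, -5)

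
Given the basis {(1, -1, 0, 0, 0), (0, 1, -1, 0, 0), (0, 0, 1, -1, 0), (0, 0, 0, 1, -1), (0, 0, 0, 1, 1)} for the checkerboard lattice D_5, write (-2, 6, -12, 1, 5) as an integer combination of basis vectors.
-2b₁ + 4b₂ - 8b₃ - 6b₄ - b₅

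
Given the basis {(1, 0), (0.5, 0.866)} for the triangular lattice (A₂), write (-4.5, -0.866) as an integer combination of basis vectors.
-4b₁ - b₂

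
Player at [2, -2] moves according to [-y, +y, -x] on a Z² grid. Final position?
(1, -2)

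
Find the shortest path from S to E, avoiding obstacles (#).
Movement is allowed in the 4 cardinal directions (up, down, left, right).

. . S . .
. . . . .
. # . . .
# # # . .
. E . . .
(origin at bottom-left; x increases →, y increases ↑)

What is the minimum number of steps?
7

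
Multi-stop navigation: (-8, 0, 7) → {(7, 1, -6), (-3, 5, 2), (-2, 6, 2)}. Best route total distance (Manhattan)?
39
(one optimal route: (-8, 0, 7) → (-3, 5, 2) → (-2, 6, 2) → (7, 1, -6))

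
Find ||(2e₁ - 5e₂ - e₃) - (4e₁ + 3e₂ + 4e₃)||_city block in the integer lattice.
15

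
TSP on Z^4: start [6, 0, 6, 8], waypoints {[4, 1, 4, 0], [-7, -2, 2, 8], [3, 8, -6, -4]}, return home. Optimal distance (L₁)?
94
(one optimal route: (6, 0, 6, 8) → (4, 1, 4, 0) → (3, 8, -6, -4) → (-7, -2, 2, 8) → (6, 0, 6, 8))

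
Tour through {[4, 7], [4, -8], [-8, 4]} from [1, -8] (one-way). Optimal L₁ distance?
33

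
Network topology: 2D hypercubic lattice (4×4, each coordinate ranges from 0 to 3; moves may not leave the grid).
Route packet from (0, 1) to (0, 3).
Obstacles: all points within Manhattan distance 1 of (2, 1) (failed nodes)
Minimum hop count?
2
(one shortest path: (0, 1) → (0, 2) → (0, 3))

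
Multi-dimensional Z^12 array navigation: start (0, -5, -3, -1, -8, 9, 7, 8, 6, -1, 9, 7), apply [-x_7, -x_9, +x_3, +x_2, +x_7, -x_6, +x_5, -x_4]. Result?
(0, -4, -2, -2, -7, 8, 7, 8, 5, -1, 9, 7)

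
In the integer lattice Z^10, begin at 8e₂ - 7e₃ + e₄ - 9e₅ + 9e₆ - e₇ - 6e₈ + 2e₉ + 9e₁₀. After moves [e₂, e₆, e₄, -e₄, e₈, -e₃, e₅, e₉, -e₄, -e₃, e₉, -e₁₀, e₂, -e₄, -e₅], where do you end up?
(0, 10, -9, -1, -9, 10, -1, -5, 4, 8)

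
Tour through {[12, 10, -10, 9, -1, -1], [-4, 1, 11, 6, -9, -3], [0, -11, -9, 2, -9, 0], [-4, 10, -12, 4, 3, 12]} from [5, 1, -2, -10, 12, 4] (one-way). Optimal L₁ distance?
192
(one optimal route: (5, 1, -2, -10, 12, 4) → (-4, 10, -12, 4, 3, 12) → (12, 10, -10, 9, -1, -1) → (0, -11, -9, 2, -9, 0) → (-4, 1, 11, 6, -9, -3))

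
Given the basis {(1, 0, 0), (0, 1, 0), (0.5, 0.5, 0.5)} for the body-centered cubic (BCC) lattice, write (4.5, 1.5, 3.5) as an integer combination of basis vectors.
b₁ - 2b₂ + 7b₃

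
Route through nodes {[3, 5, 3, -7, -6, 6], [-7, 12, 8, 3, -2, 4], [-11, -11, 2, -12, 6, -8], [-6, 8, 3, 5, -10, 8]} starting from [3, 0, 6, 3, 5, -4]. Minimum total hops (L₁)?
155
(one optimal route: (3, 0, 6, 3, 5, -4) → (-7, 12, 8, 3, -2, 4) → (-6, 8, 3, 5, -10, 8) → (3, 5, 3, -7, -6, 6) → (-11, -11, 2, -12, 6, -8))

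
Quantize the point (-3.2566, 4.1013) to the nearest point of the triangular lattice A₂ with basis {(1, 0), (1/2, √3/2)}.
(-3.5, 4.33)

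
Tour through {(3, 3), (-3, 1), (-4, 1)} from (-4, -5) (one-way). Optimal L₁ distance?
15
(one optimal route: (-4, -5) → (-4, 1) → (-3, 1) → (3, 3))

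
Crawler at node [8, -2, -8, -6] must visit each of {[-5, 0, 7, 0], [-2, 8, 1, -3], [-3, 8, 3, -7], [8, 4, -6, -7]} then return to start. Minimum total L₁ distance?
96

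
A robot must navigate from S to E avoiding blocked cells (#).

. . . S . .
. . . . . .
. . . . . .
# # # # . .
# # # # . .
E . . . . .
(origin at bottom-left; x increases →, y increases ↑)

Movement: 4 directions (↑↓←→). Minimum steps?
10
(one shortest path: (3, 5) → (4, 5) → (4, 4) → (4, 3) → (4, 2) → (4, 1) → (4, 0) → (3, 0) → (2, 0) → (1, 0) → (0, 0))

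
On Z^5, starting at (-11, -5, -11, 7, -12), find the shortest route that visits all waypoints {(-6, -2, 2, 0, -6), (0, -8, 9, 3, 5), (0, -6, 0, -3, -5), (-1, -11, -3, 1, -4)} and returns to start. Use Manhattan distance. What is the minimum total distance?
142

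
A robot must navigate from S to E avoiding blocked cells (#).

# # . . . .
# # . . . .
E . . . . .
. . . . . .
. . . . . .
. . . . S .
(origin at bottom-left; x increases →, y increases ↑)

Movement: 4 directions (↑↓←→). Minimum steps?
7
(one shortest path: (4, 0) → (3, 0) → (2, 0) → (1, 0) → (0, 0) → (0, 1) → (0, 2) → (0, 3))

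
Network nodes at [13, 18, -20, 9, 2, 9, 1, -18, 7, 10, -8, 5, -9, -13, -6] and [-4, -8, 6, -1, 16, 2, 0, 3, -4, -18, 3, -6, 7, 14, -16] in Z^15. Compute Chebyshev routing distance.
28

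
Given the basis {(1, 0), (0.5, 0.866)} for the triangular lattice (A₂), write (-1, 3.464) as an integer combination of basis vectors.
-3b₁ + 4b₂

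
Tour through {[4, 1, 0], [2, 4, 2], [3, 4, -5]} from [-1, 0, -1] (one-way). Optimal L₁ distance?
22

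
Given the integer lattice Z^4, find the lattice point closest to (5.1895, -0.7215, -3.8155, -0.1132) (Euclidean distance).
(5, -1, -4, 0)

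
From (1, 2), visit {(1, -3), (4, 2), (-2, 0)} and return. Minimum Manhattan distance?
22
(one optimal route: (1, 2) → (1, -3) → (-2, 0) → (4, 2) → (1, 2))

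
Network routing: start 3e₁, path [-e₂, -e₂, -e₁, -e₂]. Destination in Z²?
(2, -3)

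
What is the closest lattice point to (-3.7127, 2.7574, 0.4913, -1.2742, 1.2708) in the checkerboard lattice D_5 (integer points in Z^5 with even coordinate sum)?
(-4, 3, 1, -1, 1)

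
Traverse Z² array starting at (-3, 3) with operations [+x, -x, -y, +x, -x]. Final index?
(-3, 2)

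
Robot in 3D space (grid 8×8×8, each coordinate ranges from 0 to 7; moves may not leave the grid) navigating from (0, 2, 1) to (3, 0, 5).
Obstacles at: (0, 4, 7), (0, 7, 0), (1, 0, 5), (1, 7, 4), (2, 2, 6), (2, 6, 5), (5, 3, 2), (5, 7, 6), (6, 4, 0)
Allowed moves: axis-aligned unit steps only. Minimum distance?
9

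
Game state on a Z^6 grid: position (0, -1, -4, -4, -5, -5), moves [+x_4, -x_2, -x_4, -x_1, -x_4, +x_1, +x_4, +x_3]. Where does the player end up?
(0, -2, -3, -4, -5, -5)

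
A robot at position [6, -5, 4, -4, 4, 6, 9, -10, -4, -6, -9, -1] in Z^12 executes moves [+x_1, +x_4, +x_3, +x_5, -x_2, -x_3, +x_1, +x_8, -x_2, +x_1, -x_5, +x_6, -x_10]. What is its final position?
(9, -7, 4, -3, 4, 7, 9, -9, -4, -7, -9, -1)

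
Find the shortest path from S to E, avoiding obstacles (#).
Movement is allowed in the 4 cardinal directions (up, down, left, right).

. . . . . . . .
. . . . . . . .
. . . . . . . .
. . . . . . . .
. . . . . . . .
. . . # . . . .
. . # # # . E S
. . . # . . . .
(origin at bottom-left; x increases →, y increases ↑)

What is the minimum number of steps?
1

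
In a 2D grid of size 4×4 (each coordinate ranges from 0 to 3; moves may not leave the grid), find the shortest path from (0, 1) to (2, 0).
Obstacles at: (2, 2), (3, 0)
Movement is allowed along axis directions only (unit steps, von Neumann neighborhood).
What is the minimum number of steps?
3
(one shortest path: (0, 1) → (1, 1) → (2, 1) → (2, 0))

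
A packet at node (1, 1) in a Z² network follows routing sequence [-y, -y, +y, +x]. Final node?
(2, 0)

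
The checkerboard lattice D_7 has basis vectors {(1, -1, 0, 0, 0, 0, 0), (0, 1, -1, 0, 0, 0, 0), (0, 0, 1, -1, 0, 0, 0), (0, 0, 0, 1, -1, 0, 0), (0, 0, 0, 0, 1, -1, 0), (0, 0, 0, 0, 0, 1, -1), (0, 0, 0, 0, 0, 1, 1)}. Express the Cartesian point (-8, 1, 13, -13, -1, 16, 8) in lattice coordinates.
-8b₁ - 7b₂ + 6b₃ - 7b₄ - 8b₅ + 8b₇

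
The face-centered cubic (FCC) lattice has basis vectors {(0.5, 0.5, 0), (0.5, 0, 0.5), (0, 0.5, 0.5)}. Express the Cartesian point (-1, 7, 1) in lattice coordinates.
5b₁ - 7b₂ + 9b₃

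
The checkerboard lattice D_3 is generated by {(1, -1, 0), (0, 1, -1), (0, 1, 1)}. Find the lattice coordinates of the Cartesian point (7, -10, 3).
7b₁ - 3b₂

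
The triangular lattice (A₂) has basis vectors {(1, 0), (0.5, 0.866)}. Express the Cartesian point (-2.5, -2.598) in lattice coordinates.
-b₁ - 3b₂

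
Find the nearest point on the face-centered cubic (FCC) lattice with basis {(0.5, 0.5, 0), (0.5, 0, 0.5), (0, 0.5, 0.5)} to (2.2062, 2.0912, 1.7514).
(2, 2, 2)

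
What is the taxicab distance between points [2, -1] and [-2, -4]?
7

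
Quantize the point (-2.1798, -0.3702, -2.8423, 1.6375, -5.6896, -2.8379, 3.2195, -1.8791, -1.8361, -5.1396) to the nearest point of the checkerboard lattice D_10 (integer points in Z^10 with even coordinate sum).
(-2, 0, -3, 2, -6, -3, 3, -2, -2, -5)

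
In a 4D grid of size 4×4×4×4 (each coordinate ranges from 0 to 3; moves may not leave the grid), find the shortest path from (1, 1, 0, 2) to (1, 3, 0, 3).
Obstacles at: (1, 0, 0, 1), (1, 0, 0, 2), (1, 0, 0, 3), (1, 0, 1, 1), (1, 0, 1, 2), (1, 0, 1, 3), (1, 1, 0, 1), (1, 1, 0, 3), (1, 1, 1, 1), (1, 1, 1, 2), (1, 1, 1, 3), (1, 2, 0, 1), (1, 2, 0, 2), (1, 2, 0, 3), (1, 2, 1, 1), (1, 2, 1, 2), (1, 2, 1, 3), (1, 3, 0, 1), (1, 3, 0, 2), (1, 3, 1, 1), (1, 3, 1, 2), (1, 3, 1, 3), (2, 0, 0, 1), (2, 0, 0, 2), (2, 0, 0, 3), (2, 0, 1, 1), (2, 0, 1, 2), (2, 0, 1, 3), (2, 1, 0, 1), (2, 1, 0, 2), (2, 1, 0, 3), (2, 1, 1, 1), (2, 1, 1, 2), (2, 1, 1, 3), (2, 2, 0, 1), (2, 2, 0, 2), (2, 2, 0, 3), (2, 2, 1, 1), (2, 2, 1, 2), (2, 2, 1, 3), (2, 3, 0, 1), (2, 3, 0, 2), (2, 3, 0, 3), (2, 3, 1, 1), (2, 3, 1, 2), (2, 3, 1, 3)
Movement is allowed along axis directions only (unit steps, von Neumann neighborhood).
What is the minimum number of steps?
5
(one shortest path: (1, 1, 0, 2) → (0, 1, 0, 2) → (0, 2, 0, 2) → (0, 3, 0, 2) → (0, 3, 0, 3) → (1, 3, 0, 3))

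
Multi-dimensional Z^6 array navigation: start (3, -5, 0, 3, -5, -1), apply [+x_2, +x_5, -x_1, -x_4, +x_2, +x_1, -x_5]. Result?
(3, -3, 0, 2, -5, -1)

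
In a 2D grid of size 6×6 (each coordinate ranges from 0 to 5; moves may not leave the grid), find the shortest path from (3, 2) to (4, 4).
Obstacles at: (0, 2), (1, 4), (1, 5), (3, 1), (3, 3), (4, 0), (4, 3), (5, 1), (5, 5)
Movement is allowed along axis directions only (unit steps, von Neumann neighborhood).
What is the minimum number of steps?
5
(one shortest path: (3, 2) → (2, 2) → (2, 3) → (2, 4) → (3, 4) → (4, 4))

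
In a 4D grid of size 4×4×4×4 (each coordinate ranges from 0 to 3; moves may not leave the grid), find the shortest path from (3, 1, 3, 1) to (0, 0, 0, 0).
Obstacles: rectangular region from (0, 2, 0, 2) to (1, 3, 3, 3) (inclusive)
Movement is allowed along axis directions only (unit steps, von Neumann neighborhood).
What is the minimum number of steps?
8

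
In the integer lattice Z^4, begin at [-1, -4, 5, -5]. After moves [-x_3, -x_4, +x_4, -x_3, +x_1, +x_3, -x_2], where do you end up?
(0, -5, 4, -5)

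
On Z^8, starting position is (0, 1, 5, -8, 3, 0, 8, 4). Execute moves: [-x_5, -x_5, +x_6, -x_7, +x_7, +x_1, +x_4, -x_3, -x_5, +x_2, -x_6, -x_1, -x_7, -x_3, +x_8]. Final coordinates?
(0, 2, 3, -7, 0, 0, 7, 5)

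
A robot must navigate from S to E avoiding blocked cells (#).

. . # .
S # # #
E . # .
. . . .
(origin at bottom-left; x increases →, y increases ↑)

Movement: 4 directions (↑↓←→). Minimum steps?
1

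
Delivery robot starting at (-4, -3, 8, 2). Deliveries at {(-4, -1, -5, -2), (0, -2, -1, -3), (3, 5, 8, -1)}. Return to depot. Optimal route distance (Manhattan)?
68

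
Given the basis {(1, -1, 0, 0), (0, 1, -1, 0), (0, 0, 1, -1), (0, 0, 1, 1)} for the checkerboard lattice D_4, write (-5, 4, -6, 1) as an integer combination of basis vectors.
-5b₁ - b₂ - 4b₃ - 3b₄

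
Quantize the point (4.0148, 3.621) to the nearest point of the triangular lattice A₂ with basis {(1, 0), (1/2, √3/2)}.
(4, 3.464)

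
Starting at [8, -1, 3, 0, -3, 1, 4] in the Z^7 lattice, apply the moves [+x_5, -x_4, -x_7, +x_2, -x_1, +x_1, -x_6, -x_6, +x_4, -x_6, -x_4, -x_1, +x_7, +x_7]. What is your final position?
(7, 0, 3, -1, -2, -2, 5)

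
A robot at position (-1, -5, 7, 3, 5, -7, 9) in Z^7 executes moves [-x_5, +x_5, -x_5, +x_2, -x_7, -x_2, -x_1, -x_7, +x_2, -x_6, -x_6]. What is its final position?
(-2, -4, 7, 3, 4, -9, 7)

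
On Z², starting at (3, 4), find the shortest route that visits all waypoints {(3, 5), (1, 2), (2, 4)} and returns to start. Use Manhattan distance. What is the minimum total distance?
10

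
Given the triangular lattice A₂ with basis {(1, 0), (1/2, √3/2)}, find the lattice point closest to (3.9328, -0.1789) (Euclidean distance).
(4, 0)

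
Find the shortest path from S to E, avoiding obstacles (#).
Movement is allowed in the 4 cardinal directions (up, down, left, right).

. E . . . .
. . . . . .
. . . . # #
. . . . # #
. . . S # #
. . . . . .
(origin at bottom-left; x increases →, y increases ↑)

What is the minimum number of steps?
6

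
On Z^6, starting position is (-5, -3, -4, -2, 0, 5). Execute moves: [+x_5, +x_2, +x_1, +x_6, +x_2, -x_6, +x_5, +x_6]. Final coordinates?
(-4, -1, -4, -2, 2, 6)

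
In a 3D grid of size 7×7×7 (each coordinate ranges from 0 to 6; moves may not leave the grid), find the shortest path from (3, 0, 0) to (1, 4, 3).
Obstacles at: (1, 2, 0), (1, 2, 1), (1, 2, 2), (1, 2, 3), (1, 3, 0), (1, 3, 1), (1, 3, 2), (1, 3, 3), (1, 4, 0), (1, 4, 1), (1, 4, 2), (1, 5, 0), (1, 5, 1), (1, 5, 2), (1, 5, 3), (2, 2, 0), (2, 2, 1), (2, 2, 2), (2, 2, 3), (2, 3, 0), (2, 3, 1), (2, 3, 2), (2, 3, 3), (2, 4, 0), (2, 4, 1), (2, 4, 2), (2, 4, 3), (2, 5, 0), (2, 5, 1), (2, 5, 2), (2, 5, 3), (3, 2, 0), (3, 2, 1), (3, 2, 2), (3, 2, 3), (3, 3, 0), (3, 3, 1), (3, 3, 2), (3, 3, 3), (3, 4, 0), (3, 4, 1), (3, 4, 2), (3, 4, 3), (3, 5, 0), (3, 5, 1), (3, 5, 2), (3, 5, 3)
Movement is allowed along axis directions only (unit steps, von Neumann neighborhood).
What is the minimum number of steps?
11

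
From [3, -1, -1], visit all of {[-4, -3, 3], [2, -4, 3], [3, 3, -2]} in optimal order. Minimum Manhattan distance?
25
(one optimal route: (3, -1, -1) → (3, 3, -2) → (2, -4, 3) → (-4, -3, 3))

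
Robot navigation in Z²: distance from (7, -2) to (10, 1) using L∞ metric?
3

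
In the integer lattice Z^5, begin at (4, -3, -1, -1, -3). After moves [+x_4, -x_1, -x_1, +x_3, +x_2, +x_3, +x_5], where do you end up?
(2, -2, 1, 0, -2)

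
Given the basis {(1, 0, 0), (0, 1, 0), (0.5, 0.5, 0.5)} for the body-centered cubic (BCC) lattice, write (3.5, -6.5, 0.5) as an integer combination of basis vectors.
3b₁ - 7b₂ + b₃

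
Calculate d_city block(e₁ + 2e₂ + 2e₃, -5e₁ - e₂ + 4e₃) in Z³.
11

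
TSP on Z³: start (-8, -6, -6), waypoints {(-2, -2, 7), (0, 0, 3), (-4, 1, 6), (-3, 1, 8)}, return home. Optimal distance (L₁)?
62
(one optimal route: (-8, -6, -6) → (-2, -2, 7) → (-3, 1, 8) → (-4, 1, 6) → (0, 0, 3) → (-8, -6, -6))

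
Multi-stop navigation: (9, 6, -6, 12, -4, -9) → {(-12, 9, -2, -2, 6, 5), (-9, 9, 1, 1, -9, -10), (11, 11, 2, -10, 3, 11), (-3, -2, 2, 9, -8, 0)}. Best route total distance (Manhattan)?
166
(one optimal route: (9, 6, -6, 12, -4, -9) → (-3, -2, 2, 9, -8, 0) → (-9, 9, 1, 1, -9, -10) → (-12, 9, -2, -2, 6, 5) → (11, 11, 2, -10, 3, 11))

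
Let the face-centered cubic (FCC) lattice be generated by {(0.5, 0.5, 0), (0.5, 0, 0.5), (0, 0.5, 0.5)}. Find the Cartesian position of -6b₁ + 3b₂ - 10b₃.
(-1.5, -8, -3.5)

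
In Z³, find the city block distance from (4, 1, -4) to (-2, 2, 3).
14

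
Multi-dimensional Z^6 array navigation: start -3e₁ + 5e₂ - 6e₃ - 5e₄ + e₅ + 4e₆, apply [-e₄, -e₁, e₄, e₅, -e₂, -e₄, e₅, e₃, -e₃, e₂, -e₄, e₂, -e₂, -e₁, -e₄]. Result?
(-5, 5, -6, -8, 3, 4)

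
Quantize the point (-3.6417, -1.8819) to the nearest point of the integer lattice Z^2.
(-4, -2)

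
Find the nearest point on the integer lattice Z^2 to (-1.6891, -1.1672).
(-2, -1)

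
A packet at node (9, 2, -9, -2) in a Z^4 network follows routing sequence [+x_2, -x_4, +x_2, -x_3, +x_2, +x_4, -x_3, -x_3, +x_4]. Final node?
(9, 5, -12, -1)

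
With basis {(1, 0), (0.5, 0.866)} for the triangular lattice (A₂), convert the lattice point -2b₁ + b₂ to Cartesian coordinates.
(-1.5, 0.866)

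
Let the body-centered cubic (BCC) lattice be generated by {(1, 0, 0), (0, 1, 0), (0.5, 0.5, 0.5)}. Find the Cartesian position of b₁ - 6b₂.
(1, -6, 0)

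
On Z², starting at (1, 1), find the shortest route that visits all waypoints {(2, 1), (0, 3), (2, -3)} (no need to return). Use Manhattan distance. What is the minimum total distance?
11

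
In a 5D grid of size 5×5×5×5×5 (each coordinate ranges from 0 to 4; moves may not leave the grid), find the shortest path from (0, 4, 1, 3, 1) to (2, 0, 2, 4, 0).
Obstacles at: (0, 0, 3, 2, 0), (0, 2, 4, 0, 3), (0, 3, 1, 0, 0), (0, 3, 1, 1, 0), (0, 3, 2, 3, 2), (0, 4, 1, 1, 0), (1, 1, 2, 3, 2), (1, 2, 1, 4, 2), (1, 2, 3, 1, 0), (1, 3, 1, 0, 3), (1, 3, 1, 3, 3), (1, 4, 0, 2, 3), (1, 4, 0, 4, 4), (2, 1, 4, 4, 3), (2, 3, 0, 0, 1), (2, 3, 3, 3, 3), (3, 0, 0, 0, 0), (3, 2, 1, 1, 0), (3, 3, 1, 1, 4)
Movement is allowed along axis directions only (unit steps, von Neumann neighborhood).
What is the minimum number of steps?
9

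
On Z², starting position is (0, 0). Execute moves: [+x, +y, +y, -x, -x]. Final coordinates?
(-1, 2)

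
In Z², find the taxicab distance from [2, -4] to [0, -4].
2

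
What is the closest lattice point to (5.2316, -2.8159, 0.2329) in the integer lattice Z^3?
(5, -3, 0)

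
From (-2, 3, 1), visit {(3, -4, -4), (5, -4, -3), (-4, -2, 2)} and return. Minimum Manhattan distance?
44
(one optimal route: (-2, 3, 1) → (3, -4, -4) → (5, -4, -3) → (-4, -2, 2) → (-2, 3, 1))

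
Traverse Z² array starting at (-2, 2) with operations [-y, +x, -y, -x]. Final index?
(-2, 0)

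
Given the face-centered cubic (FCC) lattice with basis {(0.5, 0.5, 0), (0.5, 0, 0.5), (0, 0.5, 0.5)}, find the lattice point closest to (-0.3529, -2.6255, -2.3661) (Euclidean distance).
(0, -2.5, -2.5)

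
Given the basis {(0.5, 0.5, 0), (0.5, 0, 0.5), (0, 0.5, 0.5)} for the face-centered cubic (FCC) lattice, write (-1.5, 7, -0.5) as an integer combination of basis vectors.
6b₁ - 9b₂ + 8b₃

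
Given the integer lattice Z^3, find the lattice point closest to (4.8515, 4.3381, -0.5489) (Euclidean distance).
(5, 4, -1)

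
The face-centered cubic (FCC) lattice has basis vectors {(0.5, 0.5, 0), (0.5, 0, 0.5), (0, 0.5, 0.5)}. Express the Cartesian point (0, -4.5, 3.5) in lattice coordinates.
-8b₁ + 8b₂ - b₃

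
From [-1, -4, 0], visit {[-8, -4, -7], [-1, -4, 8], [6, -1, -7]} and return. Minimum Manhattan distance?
64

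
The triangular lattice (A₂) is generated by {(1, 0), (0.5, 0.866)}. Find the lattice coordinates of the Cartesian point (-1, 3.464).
-3b₁ + 4b₂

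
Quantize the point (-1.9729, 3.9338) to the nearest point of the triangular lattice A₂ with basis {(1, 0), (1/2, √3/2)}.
(-2, 3.464)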